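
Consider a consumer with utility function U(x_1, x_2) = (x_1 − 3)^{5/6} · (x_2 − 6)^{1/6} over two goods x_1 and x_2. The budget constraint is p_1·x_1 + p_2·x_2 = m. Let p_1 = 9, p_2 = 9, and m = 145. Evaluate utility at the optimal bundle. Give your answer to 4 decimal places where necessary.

V = 4.5317

This is Cobb-Douglas in (x_1−3, x_2−6): tangency gives 5/6·p_2·(x_2−6) = 1/6·p_1·(x_1−3).
After buying the subsistence bundle (3, 6), a share 5/6 of the remaining income goes to x_1: x_1* = 3 + 5/6·(m − 3p_1 − 6p_2)/p_1.
Discretionary income = 145 − 3·9 − 6·9 = 64; x_1* = 3 + 5/6·64/9 = 8.9259; x_2* = 6 + 1/6·64/9 = 7.1852.
Utility at the optimum: U(8.9259, 7.1852) = 4.5317.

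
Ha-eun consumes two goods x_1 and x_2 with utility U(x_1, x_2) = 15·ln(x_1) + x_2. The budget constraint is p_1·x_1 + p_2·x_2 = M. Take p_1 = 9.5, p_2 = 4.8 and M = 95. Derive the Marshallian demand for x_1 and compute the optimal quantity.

x_1* = 7.5789

So x_1*(p_1,p_2) = 15·p_2/p_1, independent of income; and x_2* = (M − 15·p_2)/p_2.
At the given prices: x_1* = 15·4.8/9.5 = 7.5789.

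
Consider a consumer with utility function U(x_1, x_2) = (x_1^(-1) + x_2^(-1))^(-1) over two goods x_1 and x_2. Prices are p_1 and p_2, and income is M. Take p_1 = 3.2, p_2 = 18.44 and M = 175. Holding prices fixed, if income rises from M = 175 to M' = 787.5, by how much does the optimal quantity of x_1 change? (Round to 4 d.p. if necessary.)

MRS = MU_x_1/MU_x_2 = (x_2/x_1)^(2). Set equal to p_1/p_2.
Solve for the ratio: x_2/x_1 = [p_1/p_2]^(0.5).
Substitute x_2 = (x_2/x_1)·x_1 into the budget: x_1* = M/(p_1 + p_2·(x_2/x_1)).
Numerically x_2/x_1 = 0.416576, so x_1* = 175/(3.2 + 18.44·0.416576) = 16.0821.
At M' = 787.5: x_1* = 72.3694. Change: 72.3694 − 16.0821 = 56.2873.

Δx_1* = 56.2873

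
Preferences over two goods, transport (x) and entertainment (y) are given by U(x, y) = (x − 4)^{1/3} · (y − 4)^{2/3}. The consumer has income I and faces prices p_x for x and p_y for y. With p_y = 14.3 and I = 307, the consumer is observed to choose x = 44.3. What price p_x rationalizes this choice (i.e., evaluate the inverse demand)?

Let x' = x−4, y' = y−4. MRS = (1/2)·y'/x' = p_x/p_y.
After buying the subsistence bundle (4, 4), a share 1/3 of the remaining income goes to x: x* = 4 + 1/3·(I − 4p_x − 4p_y)/p_x.
Set x* = 44.3 in the demand function and solve for p_x: p_x = 2.

p_x = 2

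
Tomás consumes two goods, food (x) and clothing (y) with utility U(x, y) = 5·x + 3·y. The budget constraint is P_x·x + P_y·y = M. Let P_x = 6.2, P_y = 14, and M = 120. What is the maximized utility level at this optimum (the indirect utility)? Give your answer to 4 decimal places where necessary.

V = 96.7742

Perfect substitutes: compare marginal utility per dollar. 5/P_x vs 3/P_y → 0.8065 vs 0.2143.
x gives more utility per dollar, so spend all income on x: x* = M/P_x, y* = 0.
Numerically: x* = 19.3548, y* = 0.
Utility at the optimum: U(19.3548, 0) = 96.7742.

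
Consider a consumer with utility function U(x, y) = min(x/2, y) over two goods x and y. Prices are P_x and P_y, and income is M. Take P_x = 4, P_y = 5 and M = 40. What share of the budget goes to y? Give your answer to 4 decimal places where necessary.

With perfect complements, no substitution: consume in ratio x:y = 2:1.
Budget: P_x·x + P_y·(1/2)·x = M, so (2·P_x + P_y)·x = 2·M.
Demand: x*(P_x,P_y,M) = 2·M/(2·P_x + P_y), y* = M/(2·P_x + P_y).
Here 2·4 + 5 = 13, giving x* = 6.1538 and y* = 3.0769.
Expenditure on y: 5·3.0769 = 15.3846; share = 0.3846.

share on y = 0.3846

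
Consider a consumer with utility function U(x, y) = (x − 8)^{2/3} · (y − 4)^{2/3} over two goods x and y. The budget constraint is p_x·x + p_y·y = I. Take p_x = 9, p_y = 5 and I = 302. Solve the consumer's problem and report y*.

y* = 25

Let x' = x−8, y' = y−4. MRS = y'/x' = p_x/p_y.
After buying the subsistence bundle (8, 4), a share 0.5 of the remaining income goes to x: x* = 8 + 0.5·(I − 8p_x − 4p_y)/p_x.
Discretionary income = 302 − 8·9 − 4·5 = 210; y* = 4 + 0.5·210/5 = 25.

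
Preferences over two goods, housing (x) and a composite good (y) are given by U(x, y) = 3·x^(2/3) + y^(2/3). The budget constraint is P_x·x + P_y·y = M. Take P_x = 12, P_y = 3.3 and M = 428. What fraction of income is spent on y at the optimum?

share on y = 0.3287

MU_x ∝ 3·x^(-1/3), MU_y ∝ y^(-1/3), so MRS = 3·(y/x)^(1/3) = P_x/P_y.
Solve for the ratio: y/x = [(1/3)·P_x/P_y]^(3).
With the ratio pinned down, the budget gives x* = M/(P_x + P_y·(y/x)) and y* = (y/x)·x*.
Numerically y/x = 1.780894, so x* = 428/(12 + 3.3·1.780894) = 23.9414 and y* = 1.780894·23.9414 = 42.6372.
Expenditure on y: 3.3·42.6372 = 140.7027; share = 0.3287.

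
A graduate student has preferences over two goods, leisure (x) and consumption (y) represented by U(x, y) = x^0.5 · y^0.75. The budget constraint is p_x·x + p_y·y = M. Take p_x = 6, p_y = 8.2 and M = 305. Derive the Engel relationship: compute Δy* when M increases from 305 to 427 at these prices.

Δy* = 8.9268

Tangency: MRS = (2/3)·y/x = p_x/p_y.
So 0.5·p_y·y = 0.75·p_x·x; combined with the budget, a share 0.4 of income goes to x.
Demand: x*(p_x,p_y,M) = 0.4·M/p_x and y* = 0.6·M/p_y.
At p_x=6, p_y=8.2, M=305: y* = 0.6·305/8.2 = 22.3171.
At M' = 427: y* = 31.2439. Change: 31.2439 − 22.3171 = 8.9268.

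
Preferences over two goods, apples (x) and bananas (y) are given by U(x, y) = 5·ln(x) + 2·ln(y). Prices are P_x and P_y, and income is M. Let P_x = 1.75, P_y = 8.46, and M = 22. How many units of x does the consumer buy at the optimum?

x* = 8.9796

The MRS is (5/2)·y/x. Set MRS = P_x/P_y.
So 5·P_y·y = 2·P_x·x; combined with the budget, a share 5/7 of income goes to x.
Demand: x*(P_x,P_y,M) = 5/7·M/P_x and y* = 2/7·M/P_y.
At P_x=1.75, P_y=8.46, M=22: x* = 5/7·22/1.75 = 8.9796.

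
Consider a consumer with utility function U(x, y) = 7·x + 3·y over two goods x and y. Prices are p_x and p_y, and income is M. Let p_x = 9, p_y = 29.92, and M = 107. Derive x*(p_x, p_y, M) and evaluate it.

Linear utility — the consumer picks whichever good has higher MU/price: 7/9 = 0.7778 vs 3/29.92 = 0.1003.
x gives more utility per dollar, so spend all income on x: x* = M/p_x, y* = 0.
Numerically: x* = 11.8889, y* = 0.

x* = 11.8889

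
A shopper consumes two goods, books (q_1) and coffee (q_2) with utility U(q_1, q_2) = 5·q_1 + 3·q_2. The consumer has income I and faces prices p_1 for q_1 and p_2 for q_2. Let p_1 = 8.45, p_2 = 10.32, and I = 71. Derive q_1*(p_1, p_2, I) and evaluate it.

Linear utility — the consumer picks whichever good has higher MU/price: 5/8.45 = 0.5917 vs 3/10.32 = 0.2907.
q_1 gives more utility per dollar, so spend all income on q_1: q_1* = I/p_1, q_2* = 0.
Numerically: q_1* = 8.4024, q_2* = 0.

q_1* = 8.4024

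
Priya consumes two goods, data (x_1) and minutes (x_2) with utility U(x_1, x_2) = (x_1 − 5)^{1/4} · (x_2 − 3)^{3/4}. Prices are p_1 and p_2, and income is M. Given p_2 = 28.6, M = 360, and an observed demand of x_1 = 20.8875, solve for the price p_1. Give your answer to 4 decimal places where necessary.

p_1 = 4

MRS = (1/3)·(x_2−3)/(x_1−5). Tangency with p_1/p_2 gives x_2−3 = 3·(p_1/p_2)·(x_1−5).
Substituting into the budget: x_1* = 5 + 0.25·(M − 5·p_1 − 3·p_2)/p_1, and x_2* = 3 + 0.75·(…)/p_2.
Set x_1* = 20.8875 in the demand function and solve for p_1: p_1 = 4.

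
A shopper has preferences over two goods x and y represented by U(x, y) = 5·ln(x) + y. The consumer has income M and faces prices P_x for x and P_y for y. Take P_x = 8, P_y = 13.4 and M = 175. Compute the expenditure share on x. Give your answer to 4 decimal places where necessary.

At the given prices: x* = 5·13.4/8 = 8.375, and y* = 8.0597.
Expenditure on x: 8·8.375 = 67; share = 0.3829.

share on x = 0.3829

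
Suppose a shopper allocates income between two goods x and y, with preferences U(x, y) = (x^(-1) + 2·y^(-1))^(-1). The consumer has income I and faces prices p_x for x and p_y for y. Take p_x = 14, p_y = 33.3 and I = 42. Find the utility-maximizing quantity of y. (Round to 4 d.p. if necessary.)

y* = 0.8648

MU_x ∝ x^(-2), MU_y ∝ 2·y^(-2), so MRS = (1/2)·(y/x)^(2) = p_x/p_y.
Solve for the ratio: y/x = [2·p_x/p_y]^(0.5).
Substitute y = (y/x)·x into the budget: x* = I/(p_x + p_y·(y/x)).
Numerically y/x = 0.916974, so x* = 42/(14 + 33.3·0.916974) = 0.9431 and y* = 0.916974·0.9431 = 0.8648.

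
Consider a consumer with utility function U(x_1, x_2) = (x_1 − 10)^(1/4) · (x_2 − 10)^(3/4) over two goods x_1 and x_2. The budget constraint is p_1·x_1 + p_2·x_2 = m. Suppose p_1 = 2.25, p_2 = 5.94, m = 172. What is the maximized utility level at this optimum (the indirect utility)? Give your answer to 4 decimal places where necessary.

Let x_1' = x_1−10, x_2' = x_2−10. MRS = (1/3)·x_2'/x_1' = p_1/p_2.
Substituting into the budget: x_1* = 10 + 0.25·(m − 10·p_1 − 10·p_2)/p_1, and x_2* = 10 + 0.75·(…)/p_2.
Discretionary income = 172 − 10·2.25 − 10·5.94 = 90.1; x_1* = 10 + 0.25·90.1/2.25 = 20.0111; x_2* = 10 + 0.75·90.1/5.94 = 21.3763.
Utility at the optimum: U(20.0111, 21.3763) = 11.0184.

V = 11.0184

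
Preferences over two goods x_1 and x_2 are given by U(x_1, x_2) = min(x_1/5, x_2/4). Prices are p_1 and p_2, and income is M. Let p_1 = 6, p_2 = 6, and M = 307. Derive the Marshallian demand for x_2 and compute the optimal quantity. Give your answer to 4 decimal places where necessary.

With perfect complements, no substitution: consume in ratio x_1:x_2 = 5:4.
Budget: p_1·x_1 + p_2·(4/5)·x_1 = M, so (5·p_1 + 4·p_2)·x_1 = 5·M.
Demand: x_1*(p_1,p_2,M) = 5·M/(5·p_1 + 4·p_2), x_2* = 4·M/(5·p_1 + 4·p_2).
Here 5·6 + 4·6 = 54, giving x_2* = 22.7407.

x_2* = 22.7407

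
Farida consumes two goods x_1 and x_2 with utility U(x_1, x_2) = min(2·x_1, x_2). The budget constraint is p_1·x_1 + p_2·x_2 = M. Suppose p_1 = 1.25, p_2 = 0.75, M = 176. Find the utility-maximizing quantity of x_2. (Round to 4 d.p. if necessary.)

With perfect complements, no substitution: consume in ratio x_1:x_2 = 1:2.
Budget: p_1·x_1 + p_2·2·x_1 = M, so (p_1 + 2·p_2)·x_1 = M.
Demand: x_1*(p_1,p_2,M) = M/(p_1 + 2·p_2), x_2* = 2·M/(p_1 + 2·p_2).
Here 1.25 + 2·0.75 = 2.75, giving x_2* = 128.

x_2* = 128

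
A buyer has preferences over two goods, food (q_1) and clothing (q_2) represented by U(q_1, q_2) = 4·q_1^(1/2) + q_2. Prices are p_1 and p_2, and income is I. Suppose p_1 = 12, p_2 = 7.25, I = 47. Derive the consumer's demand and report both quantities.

Utility is quasi-linear in q_2; the FOC for q_1 is 2/√q_1 = p_1/p_2.
Solve: √q_1 = 2·p_2/p_1, so q_1*(p_1,p_2) = (2·p_2/p_1)², and q_2* = (I − p_1·q_1*)/p_2.
Plugging in: q_1* = (2·7.25/12)² = 1.4601, q_2* = 4.0661.

q_1* = 1.4601, q_2* = 4.0661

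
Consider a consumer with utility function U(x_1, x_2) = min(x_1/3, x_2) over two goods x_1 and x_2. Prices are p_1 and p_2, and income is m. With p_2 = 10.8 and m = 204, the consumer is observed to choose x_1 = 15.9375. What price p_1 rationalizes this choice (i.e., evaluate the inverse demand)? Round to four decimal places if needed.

With perfect complements, no substitution: consume in ratio x_1:x_2 = 3:1.
Budget: p_1·x_1 + p_2·(1/3)·x_1 = m, so (3·p_1 + p_2)·x_1 = 3·m.
Demand: x_1*(p_1,p_2,m) = 3·m/(3·p_1 + p_2), x_2* = m/(3·p_1 + p_2).
Set x_1* = 15.9375 in the demand function and solve for p_1: p_1 = 9.2.

p_1 = 9.2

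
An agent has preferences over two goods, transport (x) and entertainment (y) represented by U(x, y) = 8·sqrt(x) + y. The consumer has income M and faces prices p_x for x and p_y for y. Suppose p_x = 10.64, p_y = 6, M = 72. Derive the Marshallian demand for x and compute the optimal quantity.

x* = 5.0879

Solve: √x = 4·p_y/p_x, so x*(p_x,p_y) = (4·p_y/p_x)², and y* = (M − p_x·x*)/p_y.
Plugging in: x* = (4·6/10.64)² = 5.0879.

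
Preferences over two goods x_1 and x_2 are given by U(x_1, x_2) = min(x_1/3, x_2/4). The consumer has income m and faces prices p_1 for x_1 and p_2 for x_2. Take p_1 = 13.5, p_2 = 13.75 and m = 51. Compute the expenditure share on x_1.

share on x_1 = 0.4241

With perfect complements, no substitution: consume in ratio x_1:x_2 = 3:4.
Budget: p_1·x_1 + p_2·(4/3)·x_1 = m, so (3·p_1 + 4·p_2)·x_1 = 3·m.
Demand: x_1*(p_1,p_2,m) = 3·m/(3·p_1 + 4·p_2), x_2* = 4·m/(3·p_1 + 4·p_2).
Here 3·13.5 + 4·13.75 = 95.5, giving x_1* = 1.6021 and x_2* = 2.1361.
Expenditure on x_1: 13.5·1.6021 = 21.6283; share = 0.4241.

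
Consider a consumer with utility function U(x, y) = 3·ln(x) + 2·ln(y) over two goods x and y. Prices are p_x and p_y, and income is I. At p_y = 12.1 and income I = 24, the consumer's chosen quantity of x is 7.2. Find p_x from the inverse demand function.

p_x = 2

Tangency: MRS = (3/2)·y/x = p_x/p_y.
Rearranging, p_y·y = (2/3)·p_x·x. Substituting into the budget gives p_x·x·(1 + (2/3)) = I.
Demand: x*(p_x,p_y,I) = 0.6·I/p_x and y* = 0.4·I/p_y.
Set x* = 7.2 in the demand function and solve for p_x: p_x = 2.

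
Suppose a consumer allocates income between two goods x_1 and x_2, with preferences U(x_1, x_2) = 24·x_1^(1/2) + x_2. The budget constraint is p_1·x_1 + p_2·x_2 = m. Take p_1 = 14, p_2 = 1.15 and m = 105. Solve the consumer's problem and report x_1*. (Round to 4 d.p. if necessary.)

Utility is quasi-linear in x_2; the FOC for x_1 is 12/√x_1 = p_1/p_2.
Thus x_1* = (12·p_2/p_1)² — independent of m — with the rest of income spent on x_2.
Plugging in: x_1* = (12·1.15/14)² = 0.9716.

x_1* = 0.9716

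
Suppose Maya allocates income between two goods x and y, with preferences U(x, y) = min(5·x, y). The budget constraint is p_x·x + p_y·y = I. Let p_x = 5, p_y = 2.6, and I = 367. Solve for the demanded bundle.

Leontief preferences: the optimum is at the kink where x/1 = y/5, i.e. y = 5·x.
Budget: p_x·x + p_y·5·x = I, so (p_x + 5·p_y)·x = I.
Demand: x*(p_x,p_y,I) = I/(p_x + 5·p_y), y* = 5·I/(p_x + 5·p_y).
Here 5 + 5·2.6 = 18, giving x* = 20.3889 and y* = 101.9444.

x* = 20.3889, y* = 101.9444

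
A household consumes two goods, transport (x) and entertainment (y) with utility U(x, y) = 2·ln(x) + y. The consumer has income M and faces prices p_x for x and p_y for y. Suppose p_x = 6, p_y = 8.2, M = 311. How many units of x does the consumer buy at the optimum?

Set MRS = p_x/p_y: (2/x)/1 = p_x/p_y.
So x*(p_x,p_y) = 2·p_y/p_x, independent of income; and y* = (M − 2·p_y)/p_y.
At the given prices: x* = 2·8.2/6 = 2.7333.

x* = 2.7333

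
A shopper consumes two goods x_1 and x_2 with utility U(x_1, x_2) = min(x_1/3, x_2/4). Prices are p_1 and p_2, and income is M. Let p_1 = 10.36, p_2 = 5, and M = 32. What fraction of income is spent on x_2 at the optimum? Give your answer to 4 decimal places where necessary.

With perfect complements, no substitution: consume in ratio x_1:x_2 = 3:4.
Budget: p_1·x_1 + p_2·(4/3)·x_1 = M, so (3·p_1 + 4·p_2)·x_1 = 3·M.
Demand: x_1*(p_1,p_2,M) = 3·M/(3·p_1 + 4·p_2), x_2* = 4·M/(3·p_1 + 4·p_2).
Here 3·10.36 + 4·5 = 51.08, giving x_1* = 1.8794 and x_2* = 2.5059.
Expenditure on x_2: 5·2.5059 = 12.5294; share = 0.3915.

share on x_2 = 0.3915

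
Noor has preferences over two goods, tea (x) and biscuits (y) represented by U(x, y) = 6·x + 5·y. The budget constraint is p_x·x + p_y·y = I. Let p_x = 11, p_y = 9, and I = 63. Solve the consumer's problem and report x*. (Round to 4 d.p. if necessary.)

Perfect substitutes: compare marginal utility per dollar. 6/p_x vs 5/p_y → 0.5455 vs 0.5556.
y gives more utility per dollar, so spend all income on y: y* = I/p_y, x* = 0.
Numerically: x* = 0, y* = 7.

x* = 0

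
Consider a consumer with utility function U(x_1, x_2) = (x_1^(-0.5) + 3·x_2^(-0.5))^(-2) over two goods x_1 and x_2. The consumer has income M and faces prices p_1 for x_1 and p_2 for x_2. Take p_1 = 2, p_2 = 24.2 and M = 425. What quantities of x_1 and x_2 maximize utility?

From the CES first-order condition, (1/3)·(x_2/x_1)^(1.5) = p_1/p_2.
Solve for the ratio: x_2/x_1 = [3·p_1/p_2]^(2/3).
Substitute x_2 = (x_2/x_1)·x_1 into the budget: x_1* = M/(p_1 + p_2·(x_2/x_1)).
Numerically x_2/x_1 = 0.394661, so x_1* = 425/(2 + 24.2·0.394661) = 36.794 and x_2* = 0.394661·36.794 = 14.5212.

x_1* = 36.794, x_2* = 14.5212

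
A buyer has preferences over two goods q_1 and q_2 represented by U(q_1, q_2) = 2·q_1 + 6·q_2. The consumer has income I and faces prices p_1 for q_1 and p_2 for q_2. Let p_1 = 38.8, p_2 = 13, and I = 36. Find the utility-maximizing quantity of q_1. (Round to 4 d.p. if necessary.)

q_1* = 0

Linear utility — the consumer picks whichever good has higher MU/price: 2/38.8 = 0.0515 vs 6/13 = 0.4615.
q_2 gives more utility per dollar, so spend all income on q_2: q_2* = I/p_2, q_1* = 0.
Numerically: q_1* = 0, q_2* = 2.7692.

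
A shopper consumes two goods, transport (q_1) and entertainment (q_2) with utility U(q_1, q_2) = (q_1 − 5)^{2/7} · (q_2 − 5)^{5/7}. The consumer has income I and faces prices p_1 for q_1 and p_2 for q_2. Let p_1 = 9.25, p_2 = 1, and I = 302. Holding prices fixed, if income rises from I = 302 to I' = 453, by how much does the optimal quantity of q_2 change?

Δq_2* = 107.8571

This is Cobb-Douglas in (q_1−5, q_2−5): tangency gives 2/7·p_2·(q_2−5) = 5/7·p_1·(q_1−5).
After buying the subsistence bundle (5, 5), a share 2/7 of the remaining income goes to q_1: q_1* = 5 + 2/7·(I − 5p_1 − 5p_2)/p_1.
Discretionary income = 302 − 5·9.25 − 5·1 = 250.75; q_2* = 5 + 5/7·250.75/1 = 184.1071.
At I' = 453: q_2* = 291.9643. Change: 291.9643 − 184.1071 = 107.8571.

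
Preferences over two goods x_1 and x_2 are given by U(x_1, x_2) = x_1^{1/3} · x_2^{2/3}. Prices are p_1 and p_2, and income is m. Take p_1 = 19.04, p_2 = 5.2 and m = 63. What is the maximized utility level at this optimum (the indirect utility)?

Tangency: MRS = (1/2)·x_2/x_1 = p_1/p_2.
So 1/3·p_2·x_2 = 2/3·p_1·x_1; combined with the budget, a share 1/3 of income goes to x_1.
Demand: x_1*(p_1,p_2,m) = 1/3·m/p_1 and x_2* = 2/3·m/p_2.
At p_1=19.04, p_2=5.2, m=63: x_1* = 1/3·63/19.04 = 1.1029, x_2* = 8.0769.
Utility at the optimum: U(1.1029, 8.0769) = 4.1592.

V = 4.1592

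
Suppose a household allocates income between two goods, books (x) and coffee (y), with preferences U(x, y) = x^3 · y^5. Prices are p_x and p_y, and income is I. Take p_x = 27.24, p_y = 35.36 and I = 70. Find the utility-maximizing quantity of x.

x* = 0.9637

At p_x=27.24, p_y=35.36, I=70: x* = 0.375·70/27.24 = 0.9637.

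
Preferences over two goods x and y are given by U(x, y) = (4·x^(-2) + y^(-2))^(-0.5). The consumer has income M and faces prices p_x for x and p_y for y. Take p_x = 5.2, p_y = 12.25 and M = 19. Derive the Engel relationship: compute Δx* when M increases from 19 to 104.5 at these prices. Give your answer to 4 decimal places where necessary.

Δx* = 7.7729

From the CES first-order condition, 4·(y/x)^(3) = p_x/p_y.
Solve for the ratio: y/x = [(1/4)·p_x/p_y]^(1/3).
Substitute y = (y/x)·x into the budget: x* = M/(p_x + p_y·(y/x)).
Numerically y/x = 0.473445, so x* = 19/(5.2 + 12.25·0.473445) = 1.7273.
At M' = 104.5: x* = 9.5003. Change: 9.5003 − 1.7273 = 7.7729.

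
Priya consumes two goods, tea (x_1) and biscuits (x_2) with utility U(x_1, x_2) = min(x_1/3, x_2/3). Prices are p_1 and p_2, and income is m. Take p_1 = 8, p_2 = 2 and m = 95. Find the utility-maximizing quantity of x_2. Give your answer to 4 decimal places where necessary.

x_2* = 9.5

With perfect complements, no substitution: consume in ratio x_1:x_2 = 3:3.
Budget: p_1·x_1 + p_2·x_1 = m, so (3·p_1 + 3·p_2)·x_1 = 3·m.
Demand: x_1*(p_1,p_2,m) = 3·m/(3·p_1 + 3·p_2), x_2* = 3·m/(3·p_1 + 3·p_2).
Here 3·8 + 3·2 = 30, giving x_2* = 9.5.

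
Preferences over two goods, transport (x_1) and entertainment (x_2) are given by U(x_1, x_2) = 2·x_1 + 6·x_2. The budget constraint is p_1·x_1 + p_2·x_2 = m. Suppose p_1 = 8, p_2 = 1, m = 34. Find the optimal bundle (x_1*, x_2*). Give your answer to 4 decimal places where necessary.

Perfect substitutes: compare marginal utility per dollar. 2/p_1 vs 6/p_2 → 0.25 vs 6.
x_2 gives more utility per dollar, so spend all income on x_2: x_2* = m/p_2, x_1* = 0.
Numerically: x_1* = 0, x_2* = 34.

x_1* = 0, x_2* = 34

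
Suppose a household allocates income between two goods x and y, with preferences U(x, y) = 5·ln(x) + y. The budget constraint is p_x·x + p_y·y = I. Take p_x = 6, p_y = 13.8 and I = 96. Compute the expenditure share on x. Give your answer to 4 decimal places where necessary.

MU_x = 5/x, MU_y = 1. Tangency: 5/x = p_x/p_y.
So x*(p_x,p_y) = 5·p_y/p_x, independent of income; and y* = (I − 5·p_y)/p_y.
At the given prices: x* = 5·13.8/6 = 11.5, and y* = 1.9565.
Expenditure on x: 6·11.5 = 69; share = 0.7188.

share on x = 0.7188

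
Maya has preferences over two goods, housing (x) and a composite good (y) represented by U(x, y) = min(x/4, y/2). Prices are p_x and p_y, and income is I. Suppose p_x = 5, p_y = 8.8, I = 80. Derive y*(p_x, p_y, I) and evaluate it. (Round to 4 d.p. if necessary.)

Leontief preferences: the optimum is at the kink where x/4 = y/2, i.e. y = (1/2)·x.
Budget: p_x·x + p_y·(1/2)·x = I, so (4·p_x + 2·p_y)·x = 4·I.
Demand: x*(p_x,p_y,I) = 4·I/(4·p_x + 2·p_y), y* = 2·I/(4·p_x + 2·p_y).
Here 4·5 + 2·8.8 = 37.6, giving y* = 4.2553.

y* = 4.2553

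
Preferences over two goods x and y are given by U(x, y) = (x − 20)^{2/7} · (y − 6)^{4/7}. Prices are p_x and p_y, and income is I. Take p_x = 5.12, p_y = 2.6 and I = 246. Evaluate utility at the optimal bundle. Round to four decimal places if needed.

This is Cobb-Douglas in (x−20, y−6): tangency gives 2/7·p_y·(y−6) = 4/7·p_x·(x−20).
Substituting into the budget: x* = 20 + 1/3·(I − 20·p_x − 6·p_y)/p_x, and y* = 6 + 2/3·(…)/p_y.
Discretionary income = 246 − 20·5.12 − 6·2.6 = 128; x* = 20 + 1/3·128/5.12 = 28.3333; y* = 6 + 2/3·128/2.6 = 38.8205.
Utility at the optimum: U(28.3333, 38.8205) = 13.4729.

V = 13.4729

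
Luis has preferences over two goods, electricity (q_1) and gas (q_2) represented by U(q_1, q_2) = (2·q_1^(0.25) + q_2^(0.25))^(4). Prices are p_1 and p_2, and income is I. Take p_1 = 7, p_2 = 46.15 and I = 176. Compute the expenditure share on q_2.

share on q_2 = 0.1747

MU_q_1 ∝ 2·q_1^(-0.75), MU_q_2 ∝ q_2^(-0.75), so MRS = 2·(q_2/q_1)^(0.75) = p_1/p_2.
Hence q_2/q_1 = ((1/2)·p_1/p_2)^(1/(0.75)), i.e. raised to the 4/3 power.
Substitute q_2 = (q_2/q_1)·q_1 into the budget: q_1* = I/(p_1 + p_2·(q_2/q_1)).
Numerically q_2/q_1 = 0.032102, so q_1* = 176/(7 + 46.15·0.032102) = 20.7511 and q_2* = 0.032102·20.7511 = 0.6661.
Expenditure on q_2: 46.15·0.6661 = 30.7426; share = 0.1747.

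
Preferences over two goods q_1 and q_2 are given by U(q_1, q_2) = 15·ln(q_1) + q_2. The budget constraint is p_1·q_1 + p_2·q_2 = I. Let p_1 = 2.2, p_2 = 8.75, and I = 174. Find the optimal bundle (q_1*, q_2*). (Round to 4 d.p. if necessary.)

Set MRS = p_1/p_2: (15/q_1)/1 = p_1/p_2.
So q_1*(p_1,p_2) = 15·p_2/p_1, independent of income; and q_2* = (I − 15·p_2)/p_2.
At the given prices: q_1* = 15·8.75/2.2 = 59.6591, and q_2* = 4.8857.

q_1* = 59.6591, q_2* = 4.8857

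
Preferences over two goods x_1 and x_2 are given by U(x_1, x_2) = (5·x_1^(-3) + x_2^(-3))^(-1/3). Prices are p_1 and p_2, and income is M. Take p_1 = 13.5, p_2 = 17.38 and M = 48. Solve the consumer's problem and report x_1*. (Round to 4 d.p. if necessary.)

Substitute x_2 = (x_2/x_1)·x_1 into the budget: x_1* = M/(p_1 + p_2·(x_2/x_1)).
Numerically x_2/x_1 = 0.62781, so x_1* = 48/(13.5 + 17.38·0.62781) = 1.9663.

x_1* = 1.9663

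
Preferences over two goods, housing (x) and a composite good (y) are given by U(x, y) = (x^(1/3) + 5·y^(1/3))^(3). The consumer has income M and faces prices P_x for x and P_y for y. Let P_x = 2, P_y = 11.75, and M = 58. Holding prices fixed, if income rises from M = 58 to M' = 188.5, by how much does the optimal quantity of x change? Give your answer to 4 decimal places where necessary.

Δx* = 11.6255

Numerically y/x = 0.785133, so x* = 58/(2 + 11.75·0.785133) = 5.1669.
At M' = 188.5: x* = 16.7924. Change: 16.7924 − 5.1669 = 11.6255.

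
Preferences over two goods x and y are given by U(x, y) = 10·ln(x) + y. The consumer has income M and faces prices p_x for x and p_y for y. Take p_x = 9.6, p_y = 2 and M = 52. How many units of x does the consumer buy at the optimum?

So x*(p_x,p_y) = 10·p_y/p_x, independent of income; and y* = (M − 10·p_y)/p_y.
At the given prices: x* = 10·2/9.6 = 2.0833.

x* = 2.0833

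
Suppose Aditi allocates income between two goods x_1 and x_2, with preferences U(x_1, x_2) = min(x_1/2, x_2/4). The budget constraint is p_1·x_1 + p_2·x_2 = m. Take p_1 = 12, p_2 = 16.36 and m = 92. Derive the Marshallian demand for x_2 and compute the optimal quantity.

Leontief preferences: the optimum is at the kink where x_1/2 = x_2/4, i.e. x_2 = 2·x_1.
Budget: p_1·x_1 + p_2·2·x_1 = m, so (2·p_1 + 4·p_2)·x_1 = 2·m.
Demand: x_1*(p_1,p_2,m) = 2·m/(2·p_1 + 4·p_2), x_2* = 4·m/(2·p_1 + 4·p_2).
Here 2·12 + 4·16.36 = 89.44, giving x_2* = 4.1145.

x_2* = 4.1145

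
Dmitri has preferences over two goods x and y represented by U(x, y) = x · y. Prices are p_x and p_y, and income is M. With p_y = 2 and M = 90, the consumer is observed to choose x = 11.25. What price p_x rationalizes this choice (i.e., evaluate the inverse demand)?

MU_x/MU_y = (y)/(x); tangency sets this equal to p_x/p_y.
Rearranging, p_y·y = p_x·x. Substituting into the budget gives p_x·x·(1 + 1) = M.
Demand: x*(p_x,p_y,M) = 0.5·M/p_x and y* = 0.5·M/p_y.
Set x* = 11.25 in the demand function and solve for p_x: p_x = 4.

p_x = 4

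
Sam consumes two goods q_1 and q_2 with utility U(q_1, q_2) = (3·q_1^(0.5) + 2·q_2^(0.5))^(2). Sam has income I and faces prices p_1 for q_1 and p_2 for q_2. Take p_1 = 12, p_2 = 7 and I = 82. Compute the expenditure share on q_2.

Numerically q_2/q_1 = 1.306122, so q_1* = 82/(12 + 7·1.306122) = 3.8784 and q_2* = 1.306122·3.8784 = 5.0656.
Expenditure on q_2: 7·5.0656 = 35.4595; share = 0.4324.

share on q_2 = 0.4324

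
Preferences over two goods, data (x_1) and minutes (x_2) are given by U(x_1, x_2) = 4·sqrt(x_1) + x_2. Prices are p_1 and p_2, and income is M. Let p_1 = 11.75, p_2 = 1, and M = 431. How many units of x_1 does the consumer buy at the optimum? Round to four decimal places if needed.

x_1* = 0.029

Set MRS = p_1/p_2: 2·x_1^(−1/2) = p_1/p_2.
Solve: √x_1 = 2·p_2/p_1, so x_1*(p_1,p_2) = (2·p_2/p_1)², and x_2* = (M − p_1·x_1*)/p_2.
Plugging in: x_1* = (2·1/11.75)² = 0.029.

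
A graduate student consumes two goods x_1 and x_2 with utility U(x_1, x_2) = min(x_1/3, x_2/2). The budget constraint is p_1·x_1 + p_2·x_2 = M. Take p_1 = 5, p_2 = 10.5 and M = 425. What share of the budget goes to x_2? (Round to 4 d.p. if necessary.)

Leontief preferences: the optimum is at the kink where x_1/3 = x_2/2, i.e. x_2 = (2/3)·x_1.
Budget: p_1·x_1 + p_2·(2/3)·x_1 = M, so (3·p_1 + 2·p_2)·x_1 = 3·M.
Demand: x_1*(p_1,p_2,M) = 3·M/(3·p_1 + 2·p_2), x_2* = 2·M/(3·p_1 + 2·p_2).
Here 3·5 + 2·10.5 = 36, giving x_1* = 35.4167 and x_2* = 23.6111.
Expenditure on x_2: 10.5·23.6111 = 247.9167; share = 0.5833.

share on x_2 = 0.5833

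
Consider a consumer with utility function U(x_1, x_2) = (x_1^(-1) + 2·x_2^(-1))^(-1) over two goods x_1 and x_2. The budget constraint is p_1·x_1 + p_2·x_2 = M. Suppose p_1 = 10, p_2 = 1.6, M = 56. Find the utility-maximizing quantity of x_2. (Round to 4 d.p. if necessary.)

MRS = MU_x_1/MU_x_2 = (1/2)·(x_2/x_1)^(2). Set equal to p_1/p_2.
Hence x_2/x_1 = (2·p_1/p_2)^(1/(2)), i.e. raised to the 0.5 power.
Substitute x_2 = (x_2/x_1)·x_1 into the budget: x_1* = M/(p_1 + p_2·(x_2/x_1)).
Numerically x_2/x_1 = 3.535534, so x_1* = 56/(10 + 1.6·3.535534) = 3.5767 and x_2* = 3.535534·3.5767 = 12.6456.

x_2* = 12.6456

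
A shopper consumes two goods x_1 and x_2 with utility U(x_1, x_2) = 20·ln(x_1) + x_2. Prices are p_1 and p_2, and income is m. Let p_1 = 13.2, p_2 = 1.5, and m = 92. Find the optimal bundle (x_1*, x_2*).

x_1* = 2.2727, x_2* = 41.3333

MU_x_1 = 20/x_1, MU_x_2 = 1. Tangency: 20/x_1 = p_1/p_2.
So x_1*(p_1,p_2) = 20·p_2/p_1, independent of income; and x_2* = (m − 20·p_2)/p_2.
At the given prices: x_1* = 20·1.5/13.2 = 2.2727, and x_2* = 41.3333.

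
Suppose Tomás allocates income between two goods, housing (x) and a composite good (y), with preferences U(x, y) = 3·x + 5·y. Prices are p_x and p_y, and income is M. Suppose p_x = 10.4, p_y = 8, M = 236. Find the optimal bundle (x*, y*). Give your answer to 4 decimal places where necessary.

Perfect substitutes: compare marginal utility per dollar. 3/p_x vs 5/p_y → 0.2885 vs 0.625.
y gives more utility per dollar, so spend all income on y: y* = M/p_y, x* = 0.
Numerically: x* = 0, y* = 29.5.

x* = 0, y* = 29.5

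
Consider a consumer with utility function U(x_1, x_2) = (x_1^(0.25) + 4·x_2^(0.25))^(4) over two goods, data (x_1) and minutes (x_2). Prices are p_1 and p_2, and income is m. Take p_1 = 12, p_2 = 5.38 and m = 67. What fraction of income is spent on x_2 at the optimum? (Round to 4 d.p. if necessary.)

share on x_2 = 0.8924

MRS = MU_x_1/MU_x_2 = (1/4)·(x_2/x_1)^(0.75). Set equal to p_1/p_2.
Hence x_2/x_1 = (4·p_1/p_2)^(1/(0.75)), i.e. raised to the 4/3 power.
With the ratio pinned down, the budget gives x_1* = m/(p_1 + p_2·(x_2/x_1)) and x_2* = (x_2/x_1)·x_1*.
Numerically x_2/x_1 = 18.504554, so x_1* = 67/(12 + 5.38·18.504554) = 0.6006 and x_2* = 18.504554·0.6006 = 11.1139.
Expenditure on x_2: 5.38·11.1139 = 59.7928; share = 0.8924.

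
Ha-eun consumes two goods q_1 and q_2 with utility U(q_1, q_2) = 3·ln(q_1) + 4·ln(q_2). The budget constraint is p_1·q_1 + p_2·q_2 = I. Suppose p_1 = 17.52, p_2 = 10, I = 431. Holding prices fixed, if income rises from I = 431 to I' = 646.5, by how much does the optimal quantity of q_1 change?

Δq_1* = 5.2715

The MRS is (3/4)·q_2/q_1. Set MRS = p_1/p_2.
So 3·p_2·q_2 = 4·p_1·q_1; combined with the budget, a share 3/7 of income goes to q_1.
Demand: q_1*(p_1,p_2,I) = 3/7·I/p_1 and q_2* = 4/7·I/p_2.
At p_1=17.52, p_2=10, I=431: q_1* = 3/7·431/17.52 = 10.5431.
At I' = 646.5: q_1* = 15.8146. Change: 15.8146 − 10.5431 = 5.2715.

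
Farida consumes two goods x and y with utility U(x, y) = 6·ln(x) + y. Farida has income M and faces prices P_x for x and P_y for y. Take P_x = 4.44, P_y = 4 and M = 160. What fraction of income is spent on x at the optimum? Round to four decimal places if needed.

share on x = 0.15

At the given prices: x* = 6·4/4.44 = 5.4054, and y* = 34.
Expenditure on x: 4.44·5.4054 = 24; share = 0.15.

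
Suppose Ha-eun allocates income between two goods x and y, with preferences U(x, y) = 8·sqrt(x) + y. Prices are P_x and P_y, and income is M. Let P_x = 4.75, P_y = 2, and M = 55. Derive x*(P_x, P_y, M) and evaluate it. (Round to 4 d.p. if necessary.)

x* = 2.8366

Utility is quasi-linear in y; the FOC for x is 4/√x = P_x/P_y.
Solve: √x = 4·P_y/P_x, so x*(P_x,P_y) = (4·P_y/P_x)², and y* = (M − P_x·x*)/P_y.
Plugging in: x* = (4·2/4.75)² = 2.8366.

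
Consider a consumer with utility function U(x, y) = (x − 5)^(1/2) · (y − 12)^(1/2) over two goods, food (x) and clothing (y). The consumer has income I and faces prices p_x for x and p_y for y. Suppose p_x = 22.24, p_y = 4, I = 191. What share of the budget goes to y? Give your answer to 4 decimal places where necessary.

This is Cobb-Douglas in (x−5, y−12): tangency gives 0.5·p_y·(y−12) = 0.5·p_x·(x−5).
After buying the subsistence bundle (5, 12), a share 0.5 of the remaining income goes to x: x* = 5 + 0.5·(I − 5p_x − 12p_y)/p_x.
Discretionary income = 191 − 5·22.24 − 12·4 = 31.8; x* = 5 + 0.5·31.8/22.24 = 5.7149; y* = 12 + 0.5·31.8/4 = 15.975.
Expenditure on y: 4·15.975 = 63.9; share = 0.3346.

share on y = 0.3346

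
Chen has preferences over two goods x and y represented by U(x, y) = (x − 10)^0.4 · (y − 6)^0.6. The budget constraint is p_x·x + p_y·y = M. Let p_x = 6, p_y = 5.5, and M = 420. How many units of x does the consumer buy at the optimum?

Let x' = x−10, y' = y−6. MRS = (2/3)·y'/x' = p_x/p_y.
After buying the subsistence bundle (10, 6), a share 0.4 of the remaining income goes to x: x* = 10 + 0.4·(M − 10p_x − 6p_y)/p_x.
Discretionary income = 420 − 10·6 − 6·5.5 = 327; x* = 10 + 0.4·327/6 = 31.8.

x* = 31.8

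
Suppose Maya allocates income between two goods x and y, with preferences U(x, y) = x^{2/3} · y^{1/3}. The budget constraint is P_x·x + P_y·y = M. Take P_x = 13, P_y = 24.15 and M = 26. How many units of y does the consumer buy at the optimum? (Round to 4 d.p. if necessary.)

y* = 0.3589

The MRS is 2·y/x. Set MRS = P_x/P_y.
Rearranging, P_y·y = (1/2)·P_x·x. Substituting into the budget gives P_x·x·(1 + (1/2)) = M.
Demand: x*(P_x,P_y,M) = 2/3·M/P_x and y* = 1/3·M/P_y.
At P_x=13, P_y=24.15, M=26: y* = 1/3·26/24.15 = 0.3589.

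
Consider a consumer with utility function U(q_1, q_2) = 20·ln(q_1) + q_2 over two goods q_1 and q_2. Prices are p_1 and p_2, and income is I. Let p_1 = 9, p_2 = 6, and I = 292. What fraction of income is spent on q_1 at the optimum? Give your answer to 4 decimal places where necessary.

share on q_1 = 0.411

Set MRS = p_1/p_2: (20/q_1)/1 = p_1/p_2.
So q_1*(p_1,p_2) = 20·p_2/p_1, independent of income; and q_2* = (I − 20·p_2)/p_2.
At the given prices: q_1* = 20·6/9 = 13.3333, and q_2* = 28.6667.
Expenditure on q_1: 9·13.3333 = 120; share = 0.411.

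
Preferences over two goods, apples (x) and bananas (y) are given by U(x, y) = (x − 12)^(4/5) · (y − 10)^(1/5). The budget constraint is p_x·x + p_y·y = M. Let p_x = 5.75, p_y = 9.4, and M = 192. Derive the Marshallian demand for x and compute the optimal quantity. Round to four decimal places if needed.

Discretionary income = 192 − 12·5.75 − 10·9.4 = 29; x* = 12 + 0.8·29/5.75 = 16.0348.

x* = 16.0348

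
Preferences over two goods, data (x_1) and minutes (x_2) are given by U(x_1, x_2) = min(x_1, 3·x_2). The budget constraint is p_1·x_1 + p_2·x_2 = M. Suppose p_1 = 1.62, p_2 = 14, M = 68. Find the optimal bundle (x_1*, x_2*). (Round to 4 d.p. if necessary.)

Leontief preferences: the optimum is at the kink where x_1/3 = x_2/1, i.e. x_2 = (1/3)·x_1.
Budget: p_1·x_1 + p_2·(1/3)·x_1 = M, so (3·p_1 + p_2)·x_1 = 3·M.
Demand: x_1*(p_1,p_2,M) = 3·M/(3·p_1 + p_2), x_2* = M/(3·p_1 + p_2).
Here 3·1.62 + 14 = 18.86, giving x_1* = 10.8165 and x_2* = 3.6055.

x_1* = 10.8165, x_2* = 3.6055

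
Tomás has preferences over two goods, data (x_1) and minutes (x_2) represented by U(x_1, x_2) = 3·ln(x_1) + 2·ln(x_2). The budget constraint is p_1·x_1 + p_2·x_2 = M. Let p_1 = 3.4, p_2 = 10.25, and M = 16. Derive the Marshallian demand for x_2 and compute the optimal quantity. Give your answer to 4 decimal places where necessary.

MU_x_1/MU_x_2 = (3·x_2)/(2·x_1); tangency sets this equal to p_1/p_2.
Rearranging, p_2·x_2 = (2/3)·p_1·x_1. Substituting into the budget gives p_1·x_1·(1 + (2/3)) = M.
Demand: x_1*(p_1,p_2,M) = 0.6·M/p_1 and x_2* = 0.4·M/p_2.
At p_1=3.4, p_2=10.25, M=16: x_2* = 0.4·16/10.25 = 0.6244.

x_2* = 0.6244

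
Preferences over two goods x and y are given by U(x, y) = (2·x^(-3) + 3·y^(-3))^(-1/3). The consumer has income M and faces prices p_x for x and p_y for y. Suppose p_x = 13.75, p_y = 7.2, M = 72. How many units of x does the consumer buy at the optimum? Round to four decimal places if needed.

x* = 3.1146

MRS = MU_x/MU_y = (2/3)·(y/x)^(4). Set equal to p_x/p_y.
Hence y/x = ((3/2)·p_x/p_y)^(1/(4)), i.e. raised to the 0.25 power.
Substitute y = (y/x)·x into the budget: x* = M/(p_x + p_y·(y/x)).
Numerically y/x = 1.300964, so x* = 72/(13.75 + 7.2·1.300964) = 3.1146.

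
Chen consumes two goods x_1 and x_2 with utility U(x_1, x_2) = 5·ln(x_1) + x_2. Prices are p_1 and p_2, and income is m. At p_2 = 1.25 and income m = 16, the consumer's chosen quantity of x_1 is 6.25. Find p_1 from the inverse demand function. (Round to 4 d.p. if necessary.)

p_1 = 1

Set MRS = p_1/p_2: (5/x_1)/1 = p_1/p_2.
So x_1*(p_1,p_2) = 5·p_2/p_1, independent of income; and x_2* = (m − 5·p_2)/p_2.
Set x_1* = 6.25 in the demand function and solve for p_1: p_1 = 1.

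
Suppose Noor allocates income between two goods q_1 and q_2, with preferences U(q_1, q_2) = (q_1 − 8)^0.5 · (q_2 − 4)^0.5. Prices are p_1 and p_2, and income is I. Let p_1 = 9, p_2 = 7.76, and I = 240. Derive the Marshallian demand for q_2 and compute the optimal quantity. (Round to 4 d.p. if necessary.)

After buying the subsistence bundle (8, 4), a share 0.5 of the remaining income goes to q_1: q_1* = 8 + 0.5·(I − 8p_1 − 4p_2)/p_1.
Discretionary income = 240 − 8·9 − 4·7.76 = 136.96; q_2* = 4 + 0.5·136.96/7.76 = 12.8247.

q_2* = 12.8247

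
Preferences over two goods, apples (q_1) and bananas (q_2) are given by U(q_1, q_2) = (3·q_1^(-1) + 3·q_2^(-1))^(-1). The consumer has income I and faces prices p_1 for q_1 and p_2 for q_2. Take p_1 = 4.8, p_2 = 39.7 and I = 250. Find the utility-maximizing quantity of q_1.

MRS = MU_q_1/MU_q_2 = (q_2/q_1)^(2). Set equal to p_1/p_2.
Hence q_2/q_1 = (p_1/p_2)^(1/(2)), i.e. raised to the 0.5 power.
With the ratio pinned down, the budget gives q_1* = I/(p_1 + p_2·(q_2/q_1)) and q_2* = (q_2/q_1)·q_1*.
Numerically q_2/q_1 = 0.347717, so q_1* = 250/(4.8 + 39.7·0.347717) = 13.4377.

q_1* = 13.4377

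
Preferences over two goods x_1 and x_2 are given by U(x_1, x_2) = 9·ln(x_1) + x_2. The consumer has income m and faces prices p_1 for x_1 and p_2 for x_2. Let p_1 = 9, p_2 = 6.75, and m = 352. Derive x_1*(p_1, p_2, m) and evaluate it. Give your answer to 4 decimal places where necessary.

MU_x_1 = 9/x_1, MU_x_2 = 1. Tangency: 9/x_1 = p_1/p_2.
So x_1*(p_1,p_2) = 9·p_2/p_1, independent of income; and x_2* = (m − 9·p_2)/p_2.
At the given prices: x_1* = 9·6.75/9 = 6.75.

x_1* = 6.75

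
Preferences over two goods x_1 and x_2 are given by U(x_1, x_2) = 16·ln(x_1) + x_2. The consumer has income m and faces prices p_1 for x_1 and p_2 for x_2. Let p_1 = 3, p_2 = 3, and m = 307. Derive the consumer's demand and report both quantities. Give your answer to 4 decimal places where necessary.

x_1* = 16, x_2* = 86.3333

Set MRS = p_1/p_2: (16/x_1)/1 = p_1/p_2.
So x_1*(p_1,p_2) = 16·p_2/p_1, independent of income; and x_2* = (m − 16·p_2)/p_2.
At the given prices: x_1* = 16·3/3 = 16, and x_2* = 86.3333.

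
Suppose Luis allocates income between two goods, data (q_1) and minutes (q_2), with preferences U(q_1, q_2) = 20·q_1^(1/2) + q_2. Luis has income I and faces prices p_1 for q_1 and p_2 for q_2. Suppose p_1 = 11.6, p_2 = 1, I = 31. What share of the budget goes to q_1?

share on q_1 = 0.2781

Utility is quasi-linear in q_2; the FOC for q_1 is 10/√q_1 = p_1/p_2.
Solve: √q_1 = 10·p_2/p_1, so q_1*(p_1,p_2) = (10·p_2/p_1)², and q_2* = (I − p_1·q_1*)/p_2.
Plugging in: q_1* = (10·1/11.6)² = 0.7432, q_2* = 22.3793.
Expenditure on q_1: 11.6·0.7432 = 8.6207; share = 0.2781.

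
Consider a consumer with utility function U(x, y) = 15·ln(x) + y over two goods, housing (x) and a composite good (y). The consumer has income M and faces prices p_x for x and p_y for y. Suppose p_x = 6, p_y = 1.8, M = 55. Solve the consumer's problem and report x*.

x* = 4.5

Set MRS = p_x/p_y: (15/x)/1 = p_x/p_y.
So x*(p_x,p_y) = 15·p_y/p_x, independent of income; and y* = (M − 15·p_y)/p_y.
At the given prices: x* = 15·1.8/6 = 4.5.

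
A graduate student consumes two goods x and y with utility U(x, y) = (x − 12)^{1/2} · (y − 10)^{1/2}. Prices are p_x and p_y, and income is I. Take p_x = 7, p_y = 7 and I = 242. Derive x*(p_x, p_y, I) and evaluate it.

After buying the subsistence bundle (12, 10), a share 0.5 of the remaining income goes to x: x* = 12 + 0.5·(I − 12p_x − 10p_y)/p_x.
Discretionary income = 242 − 12·7 − 10·7 = 88; x* = 12 + 0.5·88/7 = 18.2857.

x* = 18.2857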